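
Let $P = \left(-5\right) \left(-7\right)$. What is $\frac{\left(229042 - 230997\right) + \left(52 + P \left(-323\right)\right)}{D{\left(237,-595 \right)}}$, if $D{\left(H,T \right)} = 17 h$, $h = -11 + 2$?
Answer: $\frac{13208}{153} \approx 86.327$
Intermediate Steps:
$h = -9$
$P = 35$
$D{\left(H,T \right)} = -153$ ($D{\left(H,T \right)} = 17 \left(-9\right) = -153$)
$\frac{\left(229042 - 230997\right) + \left(52 + P \left(-323\right)\right)}{D{\left(237,-595 \right)}} = \frac{\left(229042 - 230997\right) + \left(52 + 35 \left(-323\right)\right)}{-153} = \left(-1955 + \left(52 - 11305\right)\right) \left(- \frac{1}{153}\right) = \left(-1955 - 11253\right) \left(- \frac{1}{153}\right) = \left(-13208\right) \left(- \frac{1}{153}\right) = \frac{13208}{153}$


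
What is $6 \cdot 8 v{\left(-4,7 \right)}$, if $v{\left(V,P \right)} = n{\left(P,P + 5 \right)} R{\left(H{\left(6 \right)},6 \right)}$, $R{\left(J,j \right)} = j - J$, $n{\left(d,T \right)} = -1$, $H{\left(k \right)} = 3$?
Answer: $-144$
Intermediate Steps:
$v{\left(V,P \right)} = -3$ ($v{\left(V,P \right)} = - (6 - 3) = \left(-1\right) 3 = -3$)
$6 \cdot 8 v{\left(-4,7 \right)} = 6 \cdot 8 \left(-3\right) = 48 \left(-3\right) = -144$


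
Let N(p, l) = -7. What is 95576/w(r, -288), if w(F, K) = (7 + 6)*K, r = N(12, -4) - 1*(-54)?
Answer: -919/36 ≈ -25.528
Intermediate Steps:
r = 47 (r = -7 - 1*(-54) = -7 + 54 = 47)
w(F, K) = 13*K
95576/w(r, -288) = 95576/((13*(-288))) = 95576/(-3744) = 95576*(-1/3744) = -919/36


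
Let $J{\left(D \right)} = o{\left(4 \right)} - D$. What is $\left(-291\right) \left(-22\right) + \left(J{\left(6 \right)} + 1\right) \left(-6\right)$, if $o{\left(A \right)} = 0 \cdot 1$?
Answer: $6432$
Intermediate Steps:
$o{\left(A \right)} = 0$
$J{\left(D \right)} = - D$ ($J{\left(D \right)} = 0 - D = - D$)
$\left(-291\right) \left(-22\right) + \left(J{\left(6 \right)} + 1\right) \left(-6\right) = \left(-291\right) \left(-22\right) + \left(\left(-1\right) 6 + 1\right) \left(-6\right) = 6402 + \left(-6 + 1\right) \left(-6\right) = 6402 - -30 = 6402 + 30 = 6432$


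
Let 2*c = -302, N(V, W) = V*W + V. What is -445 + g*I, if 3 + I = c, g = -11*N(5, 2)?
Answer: 24965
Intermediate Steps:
N(V, W) = V + V*W
g = -165 (g = -55*(1 + 2) = -55*3 = -11*15 = -165)
c = -151 (c = (½)*(-302) = -151)
I = -154 (I = -3 - 151 = -154)
-445 + g*I = -445 - 165*(-154) = -445 + 25410 = 24965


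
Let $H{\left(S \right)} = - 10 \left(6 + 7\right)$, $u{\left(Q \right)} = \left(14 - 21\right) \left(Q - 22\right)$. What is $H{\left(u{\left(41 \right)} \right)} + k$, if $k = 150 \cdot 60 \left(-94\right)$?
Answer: $-846130$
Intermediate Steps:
$u{\left(Q \right)} = 154 - 7 Q$ ($u{\left(Q \right)} = - 7 \left(-22 + Q\right) = 154 - 7 Q$)
$k = -846000$ ($k = 9000 \left(-94\right) = -846000$)
$H{\left(S \right)} = -130$ ($H{\left(S \right)} = \left(-10\right) 13 = -130$)
$H{\left(u{\left(41 \right)} \right)} + k = -130 - 846000 = -846130$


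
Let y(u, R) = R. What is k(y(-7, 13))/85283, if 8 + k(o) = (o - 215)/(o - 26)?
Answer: 98/1108679 ≈ 8.8393e-5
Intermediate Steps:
k(o) = -8 + (-215 + o)/(-26 + o) (k(o) = -8 + (o - 215)/(o - 26) = -8 + (-215 + o)/(-26 + o))
k(y(-7, 13))/85283 = (7*(-1 - 1*13)/(-26 + 13))/85283 = (7*(-1 - 13)/(-13))*(1/85283) = (7*(-1/13)*(-14))*(1/85283) = (98/13)*(1/85283) = 98/1108679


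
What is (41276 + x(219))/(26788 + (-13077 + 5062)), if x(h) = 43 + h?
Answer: 41538/18773 ≈ 2.2126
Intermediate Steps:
(41276 + x(219))/(26788 + (-13077 + 5062)) = (41276 + (43 + 219))/(26788 + (-13077 + 5062)) = (41276 + 262)/(26788 - 8015) = 41538/18773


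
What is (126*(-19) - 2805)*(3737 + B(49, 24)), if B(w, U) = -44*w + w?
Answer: -8474370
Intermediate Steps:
B(w, U) = -43*w
(126*(-19) - 2805)*(3737 + B(49, 24)) = (126*(-19) - 2805)*(3737 - 43*49) = (-2394 - 2805)*(3737 - 2107) = -5199*1630 = -8474370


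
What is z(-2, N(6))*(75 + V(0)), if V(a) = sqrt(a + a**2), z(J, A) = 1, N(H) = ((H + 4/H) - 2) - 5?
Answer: 75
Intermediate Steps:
N(H) = -7 + H + 4/H (N(H) = (-2 + H + 4/H) - 5 = -7 + H + 4/H)
z(-2, N(6))*(75 + V(0)) = 1*(75 + sqrt(0*(1 + 0))) = 1*(75 + sqrt(0*1)) = 1*(75 + sqrt(0)) = 1*(75 + 0) = 1*75 = 75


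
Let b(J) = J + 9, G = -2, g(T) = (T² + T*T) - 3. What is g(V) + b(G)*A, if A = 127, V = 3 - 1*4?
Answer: 888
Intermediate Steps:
V = -1 (V = 3 - 4 = -1)
g(T) = -3 + 2*T² (g(T) = (T² + T²) - 3 = 2*T² - 3 = -3 + 2*T²)
b(J) = 9 + J
g(V) + b(G)*A = (-3 + 2*(-1)²) + (9 - 2)*127 = (-3 + 2*1) + 7*127 = (-3 + 2) + 889 = -1 + 889 = 888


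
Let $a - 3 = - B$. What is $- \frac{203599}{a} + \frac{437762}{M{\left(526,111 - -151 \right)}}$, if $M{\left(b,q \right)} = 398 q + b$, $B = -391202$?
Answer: $\frac{74958550406}{20499533205} \approx 3.6566$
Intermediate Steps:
$M{\left(b,q \right)} = b + 398 q$
$a = 391205$ ($a = 3 - -391202 = 3 + 391202 = 391205$)
$- \frac{203599}{a} + \frac{437762}{M{\left(526,111 - -151 \right)}} = - \frac{203599}{391205} + \frac{437762}{526 + 398 \left(111 - -151\right)} = \left(-203599\right) \frac{1}{391205} + \frac{437762}{526 + 398 \left(111 + 151\right)} = - \frac{203599}{391205} + \frac{437762}{526 + 398 \cdot 262} = - \frac{203599}{391205} + \frac{437762}{526 + 104276} = - \frac{203599}{391205} + \frac{437762}{104802} = - \frac{203599}{391205} + 437762 \cdot \frac{1}{104802} = - \frac{203599}{391205} + \frac{218881}{52401} = \frac{74958550406}{20499533205}$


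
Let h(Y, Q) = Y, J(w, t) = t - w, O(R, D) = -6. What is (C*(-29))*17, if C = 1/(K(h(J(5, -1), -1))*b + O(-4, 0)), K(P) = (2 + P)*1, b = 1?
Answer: 493/10 ≈ 49.300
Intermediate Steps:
K(P) = 2 + P
C = -1/10 (C = 1/((2 + (-1 - 1*5))*1 - 6) = 1/((2 + (-1 - 5))*1 - 6) = 1/((2 - 6)*1 - 6) = 1/(-4*1 - 6) = 1/(-4 - 6) = 1/(-10) = -1/10 ≈ -0.10000)
(C*(-29))*17 = -1/10*(-29)*17 = (29/10)*17 = 493/10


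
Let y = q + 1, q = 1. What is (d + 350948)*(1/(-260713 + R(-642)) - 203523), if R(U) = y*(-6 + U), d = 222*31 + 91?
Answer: -19086086395705068/262009 ≈ -7.2845e+10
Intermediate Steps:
y = 2 (y = 1 + 1 = 2)
d = 6973 (d = 6882 + 91 = 6973)
R(U) = -12 + 2*U (R(U) = 2*(-6 + U) = -12 + 2*U)
(d + 350948)*(1/(-260713 + R(-642)) - 203523) = (6973 + 350948)*(1/(-260713 + (-12 + 2*(-642))) - 203523) = 357921*(1/(-260713 + (-12 - 1284)) - 203523) = 357921*(1/(-260713 - 1296) - 203523) = 357921*(1/(-262009) - 203523) = 357921*(-1/262009 - 203523) = 357921*(-53324857708/262009) = -19086086395705068/262009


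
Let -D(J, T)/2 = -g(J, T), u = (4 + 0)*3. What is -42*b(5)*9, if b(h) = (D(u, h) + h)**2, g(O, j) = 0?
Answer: -9450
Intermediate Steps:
u = 12 (u = 4*3 = 12)
D(J, T) = 0 (D(J, T) = -(-2)*0 = -2*0 = 0)
b(h) = h**2 (b(h) = (0 + h)**2 = h**2)
-42*b(5)*9 = -42*5**2*9 = -42*25*9 = -1050*9 = -9450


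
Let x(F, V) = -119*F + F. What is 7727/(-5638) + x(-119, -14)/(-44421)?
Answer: -24847639/14732094 ≈ -1.6866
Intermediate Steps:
x(F, V) = -118*F
7727/(-5638) + x(-119, -14)/(-44421) = 7727/(-5638) - 118*(-119)/(-44421) = 7727*(-1/5638) + 14042*(-1/44421) = -7727/5638 - 826/2613 = -24847639/14732094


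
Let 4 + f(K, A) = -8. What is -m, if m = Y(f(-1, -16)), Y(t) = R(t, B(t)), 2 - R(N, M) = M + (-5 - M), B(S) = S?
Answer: -7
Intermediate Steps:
f(K, A) = -12 (f(K, A) = -4 - 8 = -12)
R(N, M) = 7 (R(N, M) = 2 - (M + (-5 - M)) = 2 - 1*(-5) = 2 + 5 = 7)
Y(t) = 7
m = 7
-m = -1*7 = -7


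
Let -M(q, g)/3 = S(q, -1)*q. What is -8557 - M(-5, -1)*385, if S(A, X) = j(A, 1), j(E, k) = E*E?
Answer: -152932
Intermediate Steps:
j(E, k) = E**2
S(A, X) = A**2
M(q, g) = -3*q**3 (M(q, g) = -3*q**2*q = -3*q**3)
-8557 - M(-5, -1)*385 = -8557 - (-3*(-5)**3)*385 = -8557 - (-3*(-125))*385 = -8557 - 375*385 = -8557 - 1*144375 = -8557 - 144375 = -152932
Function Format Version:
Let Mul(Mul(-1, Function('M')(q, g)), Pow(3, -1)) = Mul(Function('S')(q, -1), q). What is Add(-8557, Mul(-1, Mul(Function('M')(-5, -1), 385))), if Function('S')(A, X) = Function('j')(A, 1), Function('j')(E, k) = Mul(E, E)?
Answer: -152932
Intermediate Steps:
Function('j')(E, k) = Pow(E, 2)
Function('S')(A, X) = Pow(A, 2)
Function('M')(q, g) = Mul(-3, Pow(q, 3)) (Function('M')(q, g) = Mul(-3, Mul(Pow(q, 2), q)) = Mul(-3, Pow(q, 3)))
Add(-8557, Mul(-1, Mul(Function('M')(-5, -1), 385))) = Add(-8557, Mul(-1, Mul(Mul(-3, Pow(-5, 3)), 385))) = Add(-8557, Mul(-1, Mul(Mul(-3, -125), 385))) = Add(-8557, Mul(-1, Mul(375, 385))) = Add(-8557, Mul(-1, 144375)) = Add(-8557, -144375) = -152932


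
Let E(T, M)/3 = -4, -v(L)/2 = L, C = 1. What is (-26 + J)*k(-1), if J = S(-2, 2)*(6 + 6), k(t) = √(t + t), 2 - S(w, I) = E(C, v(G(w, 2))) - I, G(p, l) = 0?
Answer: 166*I*√2 ≈ 234.76*I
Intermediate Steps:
v(L) = -2*L
E(T, M) = -12 (E(T, M) = 3*(-4) = -12)
S(w, I) = 14 + I (S(w, I) = 2 - (-12 - I) = 2 + (12 + I) = 14 + I)
k(t) = √2*√t (k(t) = √(2*t) = √2*√t)
J = 192 (J = (14 + 2)*(6 + 6) = 16*12 = 192)
(-26 + J)*k(-1) = (-26 + 192)*(√2*√(-1)) = 166*(√2*I) = 166*(I*√2) = 166*I*√2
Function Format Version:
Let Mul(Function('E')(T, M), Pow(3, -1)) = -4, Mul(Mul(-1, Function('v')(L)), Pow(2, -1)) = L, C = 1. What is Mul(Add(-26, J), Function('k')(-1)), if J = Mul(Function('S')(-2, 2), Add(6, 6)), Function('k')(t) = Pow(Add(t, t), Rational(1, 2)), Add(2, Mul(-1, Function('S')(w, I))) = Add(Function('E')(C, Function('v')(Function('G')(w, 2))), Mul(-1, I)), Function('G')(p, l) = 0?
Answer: Mul(166, I, Pow(2, Rational(1, 2))) ≈ Mul(234.76, I)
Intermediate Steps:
Function('v')(L) = Mul(-2, L)
Function('E')(T, M) = -12 (Function('E')(T, M) = Mul(3, -4) = -12)
Function('S')(w, I) = Add(14, I) (Function('S')(w, I) = Add(2, Mul(-1, Add(-12, Mul(-1, I)))) = Add(2, Add(12, I)) = Add(14, I))
Function('k')(t) = Mul(Pow(2, Rational(1, 2)), Pow(t, Rational(1, 2))) (Function('k')(t) = Pow(Mul(2, t), Rational(1, 2)) = Mul(Pow(2, Rational(1, 2)), Pow(t, Rational(1, 2))))
J = 192 (J = Mul(Add(14, 2), Add(6, 6)) = Mul(16, 12) = 192)
Mul(Add(-26, J), Function('k')(-1)) = Mul(Add(-26, 192), Mul(Pow(2, Rational(1, 2)), Pow(-1, Rational(1, 2)))) = Mul(166, Mul(Pow(2, Rational(1, 2)), I)) = Mul(166, Mul(I, Pow(2, Rational(1, 2)))) = Mul(166, I, Pow(2, Rational(1, 2)))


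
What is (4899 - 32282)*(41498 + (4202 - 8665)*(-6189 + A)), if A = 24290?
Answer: 2210992825495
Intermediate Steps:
(4899 - 32282)*(41498 + (4202 - 8665)*(-6189 + A)) = (4899 - 32282)*(41498 + (4202 - 8665)*(-6189 + 24290)) = -27383*(41498 - 4463*18101) = -27383*(41498 - 80784763) = -27383*(-80743265) = 2210992825495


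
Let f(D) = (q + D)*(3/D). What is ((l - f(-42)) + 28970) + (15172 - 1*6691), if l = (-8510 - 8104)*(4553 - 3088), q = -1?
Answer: -340228869/14 ≈ -2.4302e+7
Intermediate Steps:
f(D) = 3*(-1 + D)/D (f(D) = (-1 + D)*(3/D) = 3*(-1 + D)/D)
l = -24339510 (l = -16614*1465 = -24339510)
((l - f(-42)) + 28970) + (15172 - 1*6691) = ((-24339510 - (3 - 3/(-42))) + 28970) + (15172 - 1*6691) = ((-24339510 - (3 - 3*(-1/42))) + 28970) + (15172 - 6691) = ((-24339510 - (3 + 1/14)) + 28970) + 8481 = ((-24339510 - 1*43/14) + 28970) + 8481 = ((-24339510 - 43/14) + 28970) + 8481 = (-340753183/14 + 28970) + 8481 = -340347603/14 + 8481 = -340228869/14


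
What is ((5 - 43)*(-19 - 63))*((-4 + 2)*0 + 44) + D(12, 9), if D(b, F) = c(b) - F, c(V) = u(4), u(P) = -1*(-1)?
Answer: 137096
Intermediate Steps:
u(P) = 1
c(V) = 1
D(b, F) = 1 - F
((5 - 43)*(-19 - 63))*((-4 + 2)*0 + 44) + D(12, 9) = ((5 - 43)*(-19 - 63))*((-4 + 2)*0 + 44) + (1 - 1*9) = (-38*(-82))*(-2*0 + 44) + (1 - 9) = 3116*(0 + 44) - 8 = 3116*44 - 8 = 137104 - 8 = 137096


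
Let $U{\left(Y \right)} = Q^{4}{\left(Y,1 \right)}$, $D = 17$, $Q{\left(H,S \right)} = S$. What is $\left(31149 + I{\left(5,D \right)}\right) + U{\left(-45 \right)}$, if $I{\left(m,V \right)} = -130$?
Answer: $31020$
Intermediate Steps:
$U{\left(Y \right)} = 1$ ($U{\left(Y \right)} = 1^{4} = 1$)
$\left(31149 + I{\left(5,D \right)}\right) + U{\left(-45 \right)} = \left(31149 - 130\right) + 1 = 31019 + 1 = 31020$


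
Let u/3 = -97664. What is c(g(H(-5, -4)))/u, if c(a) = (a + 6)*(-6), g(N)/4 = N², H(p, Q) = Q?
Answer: 5/3488 ≈ 0.0014335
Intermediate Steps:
g(N) = 4*N²
u = -292992 (u = 3*(-97664) = -292992)
c(a) = -36 - 6*a (c(a) = (6 + a)*(-6) = -36 - 6*a)
c(g(H(-5, -4)))/u = (-36 - 24*(-4)²)/(-292992) = (-36 - 24*16)*(-1/292992) = (-36 - 6*64)*(-1/292992) = (-36 - 384)*(-1/292992) = -420*(-1/292992) = 5/3488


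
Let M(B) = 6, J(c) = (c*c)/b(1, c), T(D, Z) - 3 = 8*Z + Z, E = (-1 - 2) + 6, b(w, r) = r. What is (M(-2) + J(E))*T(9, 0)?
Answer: 27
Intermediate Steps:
E = 3 (E = -3 + 6 = 3)
T(D, Z) = 3 + 9*Z (T(D, Z) = 3 + (8*Z + Z) = 3 + 9*Z)
J(c) = c (J(c) = (c*c)/c = c²/c = c)
(M(-2) + J(E))*T(9, 0) = (6 + 3)*(3 + 9*0) = 9*(3 + 0) = 9*3 = 27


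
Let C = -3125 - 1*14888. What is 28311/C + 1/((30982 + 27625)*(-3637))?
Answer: -6034593257962/3839536859567 ≈ -1.5717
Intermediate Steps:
C = -18013 (C = -3125 - 14888 = -18013)
28311/C + 1/((30982 + 27625)*(-3637)) = 28311/(-18013) + 1/((30982 + 27625)*(-3637)) = 28311*(-1/18013) - 1/3637/58607 = -28311/18013 + (1/58607)*(-1/3637) = -28311/18013 - 1/213153659 = -6034593257962/3839536859567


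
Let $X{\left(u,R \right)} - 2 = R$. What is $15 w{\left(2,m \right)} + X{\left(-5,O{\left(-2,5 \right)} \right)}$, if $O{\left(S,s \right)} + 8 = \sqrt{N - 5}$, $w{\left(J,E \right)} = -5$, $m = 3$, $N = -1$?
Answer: $-81 + i \sqrt{6} \approx -81.0 + 2.4495 i$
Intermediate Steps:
$O{\left(S,s \right)} = -8 + i \sqrt{6}$ ($O{\left(S,s \right)} = -8 + \sqrt{-1 - 5} = -8 + \sqrt{-6} = -8 + i \sqrt{6}$)
$X{\left(u,R \right)} = 2 + R$
$15 w{\left(2,m \right)} + X{\left(-5,O{\left(-2,5 \right)} \right)} = 15 \left(-5\right) - \left(6 - i \sqrt{6}\right) = -75 - \left(6 - i \sqrt{6}\right) = -81 + i \sqrt{6}$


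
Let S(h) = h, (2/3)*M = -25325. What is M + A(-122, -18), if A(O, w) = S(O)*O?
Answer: -46207/2 ≈ -23104.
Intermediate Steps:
M = -75975/2 (M = (3/2)*(-25325) = -75975/2 ≈ -37988.)
A(O, w) = O**2 (A(O, w) = O*O = O**2)
M + A(-122, -18) = -75975/2 + (-122)**2 = -75975/2 + 14884 = -46207/2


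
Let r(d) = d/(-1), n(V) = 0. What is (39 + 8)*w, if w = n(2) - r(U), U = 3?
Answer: 141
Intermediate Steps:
r(d) = -d (r(d) = d*(-1) = -d)
w = 3 (w = 0 - (-1)*3 = 0 - 1*(-3) = 0 + 3 = 3)
(39 + 8)*w = (39 + 8)*3 = 47*3 = 141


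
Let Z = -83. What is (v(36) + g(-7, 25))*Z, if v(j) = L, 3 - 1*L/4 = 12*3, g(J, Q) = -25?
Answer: 13031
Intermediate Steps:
L = -132 (L = 12 - 48*3 = 12 - 4*36 = 12 - 144 = -132)
v(j) = -132
(v(36) + g(-7, 25))*Z = (-132 - 25)*(-83) = -157*(-83) = 13031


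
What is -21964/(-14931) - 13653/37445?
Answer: 618589037/559091295 ≈ 1.1064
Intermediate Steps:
-21964/(-14931) - 13653/37445 = -21964*(-1/14931) - 13653*1/37445 = 21964/14931 - 13653/37445 = 618589037/559091295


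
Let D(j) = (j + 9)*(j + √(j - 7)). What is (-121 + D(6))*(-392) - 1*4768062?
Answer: -4755910 - 5880*I ≈ -4.7559e+6 - 5880.0*I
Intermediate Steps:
D(j) = (9 + j)*(j + √(-7 + j))
(-121 + D(6))*(-392) - 1*4768062 = (-121 + (6² + 9*6 + 9*√(-7 + 6) + 6*√(-7 + 6)))*(-392) - 1*4768062 = (-121 + (36 + 54 + 9*√(-1) + 6*√(-1)))*(-392) - 4768062 = (-121 + (36 + 54 + 9*I + 6*I))*(-392) - 4768062 = (-121 + (90 + 15*I))*(-392) - 4768062 = (-31 + 15*I)*(-392) - 4768062 = (12152 - 5880*I) - 4768062 = -4755910 - 5880*I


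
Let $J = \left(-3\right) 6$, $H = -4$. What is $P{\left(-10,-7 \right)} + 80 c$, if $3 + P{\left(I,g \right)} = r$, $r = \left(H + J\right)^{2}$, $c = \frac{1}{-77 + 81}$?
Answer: $501$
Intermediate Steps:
$c = \frac{1}{4} \approx 0.25$
$J = -18$
$r = 484$ ($r = \left(-4 - 18\right)^{2} = \left(-22\right)^{2} = 484$)
$P{\left(I,g \right)} = 481$ ($P{\left(I,g \right)} = -3 + 484 = 481$)
$P{\left(-10,-7 \right)} + 80 c = 481 + 80 \cdot \frac{1}{4} = 481 + 20 = 501$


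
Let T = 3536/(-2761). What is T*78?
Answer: -275808/2761 ≈ -99.894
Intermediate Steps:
T = -3536/2761 (T = 3536*(-1/2761) = -3536/2761 ≈ -1.2807)
T*78 = -3536/2761*78 = -275808/2761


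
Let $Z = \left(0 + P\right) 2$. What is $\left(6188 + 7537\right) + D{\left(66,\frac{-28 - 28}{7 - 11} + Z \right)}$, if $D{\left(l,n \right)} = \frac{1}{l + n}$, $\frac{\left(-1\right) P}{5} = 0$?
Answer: $\frac{1098001}{80} \approx 13725.0$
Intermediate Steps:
$P = 0$ ($P = \left(-5\right) 0 = 0$)
$Z = 0$ ($Z = \left(0 + 0\right) 2 = 0 \cdot 2 = 0$)
$\left(6188 + 7537\right) + D{\left(66,\frac{-28 - 28}{7 - 11} + Z \right)} = \left(6188 + 7537\right) + \frac{1}{66 + \left(\frac{-28 - 28}{7 - 11} + 0\right)} = 13725 + \frac{1}{66 + \left(- \frac{56}{-4} + 0\right)} = 13725 + \frac{1}{66 + \left(\left(-56\right) \left(- \frac{1}{4}\right) + 0\right)} = 13725 + \frac{1}{66 + \left(14 + 0\right)} = 13725 + \frac{1}{66 + 14} = 13725 + \frac{1}{80} = \frac{1098001}{80}$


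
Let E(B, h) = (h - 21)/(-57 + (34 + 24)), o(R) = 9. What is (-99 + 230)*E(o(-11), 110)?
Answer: 11659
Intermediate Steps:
E(B, h) = -21 + h (E(B, h) = (-21 + h)/(-57 + 58) = (-21 + h)/1 = (-21 + h)*1 = -21 + h)
(-99 + 230)*E(o(-11), 110) = (-99 + 230)*(-21 + 110) = 131*89 = 11659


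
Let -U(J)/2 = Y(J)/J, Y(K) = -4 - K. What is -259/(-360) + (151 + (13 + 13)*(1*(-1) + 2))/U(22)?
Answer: 353827/4680 ≈ 75.604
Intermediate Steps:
U(J) = -2*(-4 - J)/J
-259/(-360) + (151 + (13 + 13)*(1*(-1) + 2))/U(22) = -259/(-360) + (151 + (13 + 13)*(1*(-1) + 2))/(2 + 8/22) = -259*(-1/360) + (151 + 26*(-1 + 2))/(2 + 8*(1/22)) = 259/360 + (151 + 26*1)/(2 + 4/11) = 259/360 + (151 + 26)/(26/11) = 259/360 + 177*(11/26) = 259/360 + 1947/26 = 353827/4680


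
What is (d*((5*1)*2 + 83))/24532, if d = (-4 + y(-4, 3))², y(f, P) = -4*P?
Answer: 5952/6133 ≈ 0.97049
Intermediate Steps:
d = 256 (d = (-4 - 4*3)² = (-4 - 12)² = (-16)² = 256)
(d*((5*1)*2 + 83))/24532 = (256*((5*1)*2 + 83))/24532 = (256*(5*2 + 83))*(1/24532) = (256*(10 + 83))*(1/24532) = (256*93)*(1/24532) = 23808*(1/24532) = 5952/6133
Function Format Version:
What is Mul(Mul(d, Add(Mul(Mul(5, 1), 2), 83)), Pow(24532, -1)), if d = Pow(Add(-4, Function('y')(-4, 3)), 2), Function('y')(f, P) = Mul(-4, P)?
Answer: Rational(5952, 6133) ≈ 0.97049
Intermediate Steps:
d = 256 (d = Pow(Add(-4, Mul(-4, 3)), 2) = Pow(Add(-4, -12), 2) = Pow(-16, 2) = 256)
Mul(Mul(d, Add(Mul(Mul(5, 1), 2), 83)), Pow(24532, -1)) = Mul(Mul(256, Add(Mul(Mul(5, 1), 2), 83)), Pow(24532, -1)) = Mul(Mul(256, Add(Mul(5, 2), 83)), Rational(1, 24532)) = Mul(Mul(256, Add(10, 83)), Rational(1, 24532)) = Mul(Mul(256, 93), Rational(1, 24532)) = Mul(23808, Rational(1, 24532)) = Rational(5952, 6133)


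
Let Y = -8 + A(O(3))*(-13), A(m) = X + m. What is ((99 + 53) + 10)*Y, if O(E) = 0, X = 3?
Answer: -7614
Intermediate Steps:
A(m) = 3 + m
Y = -47 (Y = -8 + (3 + 0)*(-13) = -8 + 3*(-13) = -8 - 39 = -47)
((99 + 53) + 10)*Y = ((99 + 53) + 10)*(-47) = (152 + 10)*(-47) = 162*(-47) = -7614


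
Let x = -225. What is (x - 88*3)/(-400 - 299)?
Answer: 163/233 ≈ 0.69957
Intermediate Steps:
(x - 88*3)/(-400 - 299) = (-225 - 88*3)/(-400 - 299) = (-225 - 264)/(-699) = -489*(-1/699) = 163/233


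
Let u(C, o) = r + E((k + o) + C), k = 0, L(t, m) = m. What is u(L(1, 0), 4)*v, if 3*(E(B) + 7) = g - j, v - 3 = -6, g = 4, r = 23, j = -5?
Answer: -57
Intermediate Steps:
v = -3 (v = 3 - 6 = -3)
E(B) = -4 (E(B) = -7 + (4 - 1*(-5))/3 = -7 + (4 + 5)/3 = -7 + (⅓)*9 = -7 + 3 = -4)
u(C, o) = 19 (u(C, o) = 23 - 4 = 19)
u(L(1, 0), 4)*v = 19*(-3) = -57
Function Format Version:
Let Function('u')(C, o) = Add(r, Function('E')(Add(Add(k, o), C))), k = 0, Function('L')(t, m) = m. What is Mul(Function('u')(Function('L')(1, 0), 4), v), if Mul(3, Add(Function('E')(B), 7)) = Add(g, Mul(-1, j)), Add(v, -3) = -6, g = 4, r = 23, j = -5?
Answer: -57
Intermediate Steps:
v = -3 (v = Add(3, -6) = -3)
Function('E')(B) = -4 (Function('E')(B) = Add(-7, Mul(Rational(1, 3), Add(4, Mul(-1, -5)))) = Add(-7, Mul(Rational(1, 3), Add(4, 5))) = Add(-7, Mul(Rational(1, 3), 9)) = Add(-7, 3) = -4)
Function('u')(C, o) = 19 (Function('u')(C, o) = Add(23, -4) = 19)
Mul(Function('u')(Function('L')(1, 0), 4), v) = Mul(19, -3) = -57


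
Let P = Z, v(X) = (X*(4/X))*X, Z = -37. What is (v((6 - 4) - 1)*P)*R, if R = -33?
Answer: 4884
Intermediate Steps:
v(X) = 4*X
P = -37
(v((6 - 4) - 1)*P)*R = ((4*((6 - 4) - 1))*(-37))*(-33) = ((4*(2 - 1))*(-37))*(-33) = ((4*1)*(-37))*(-33) = (4*(-37))*(-33) = -148*(-33) = 4884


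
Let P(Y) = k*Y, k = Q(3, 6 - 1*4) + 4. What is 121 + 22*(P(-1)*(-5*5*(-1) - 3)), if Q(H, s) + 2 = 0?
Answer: -847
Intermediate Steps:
Q(H, s) = -2 (Q(H, s) = -2 + 0 = -2)
k = 2 (k = -2 + 4 = 2)
P(Y) = 2*Y
121 + 22*(P(-1)*(-5*5*(-1) - 3)) = 121 + 22*((2*(-1))*(-5*5*(-1) - 3)) = 121 + 22*(-2*(-25*(-1) - 3)) = 121 + 22*(-2*(25 - 3)) = 121 + 22*(-2*22) = 121 + 22*(-44) = 121 - 968 = -847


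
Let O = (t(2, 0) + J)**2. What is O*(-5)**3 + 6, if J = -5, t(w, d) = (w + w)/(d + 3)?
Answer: -15071/9 ≈ -1674.6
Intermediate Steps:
t(w, d) = 2*w/(3 + d) (t(w, d) = (2*w)/(3 + d) = 2*w/(3 + d))
O = 121/9 (O = (2*2/(3 + 0) - 5)**2 = (2*2/3 - 5)**2 = (2*2*(1/3) - 5)**2 = (4/3 - 5)**2 = (-11/3)**2 = 121/9 ≈ 13.444)
O*(-5)**3 + 6 = (121/9)*(-5)**3 + 6 = (121/9)*(-125) + 6 = -15125/9 + 6 = -15071/9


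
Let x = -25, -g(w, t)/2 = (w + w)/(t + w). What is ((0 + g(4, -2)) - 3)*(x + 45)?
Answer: -220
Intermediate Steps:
g(w, t) = -4*w/(t + w) (g(w, t) = -2*(w + w)/(t + w) = -2*2*w/(t + w) = -4*w/(t + w))
((0 + g(4, -2)) - 3)*(x + 45) = ((0 - 4*4/(-2 + 4)) - 3)*(-25 + 45) = ((0 - 4*4/2) - 3)*20 = ((0 - 4*4*½) - 3)*20 = ((0 - 8) - 3)*20 = (-8 - 3)*20 = -11*20 = -220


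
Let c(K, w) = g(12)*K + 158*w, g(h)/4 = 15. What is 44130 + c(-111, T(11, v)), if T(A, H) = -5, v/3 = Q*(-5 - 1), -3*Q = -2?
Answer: 36680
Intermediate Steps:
Q = 2/3 (Q = -1/3*(-2) = 2/3 ≈ 0.66667)
g(h) = 60 (g(h) = 4*15 = 60)
v = -12 (v = 3*(2*(-5 - 1)/3) = 3*((2/3)*(-6)) = 3*(-4) = -12)
c(K, w) = 60*K + 158*w
44130 + c(-111, T(11, v)) = 44130 + (60*(-111) + 158*(-5)) = 44130 + (-6660 - 790) = 44130 - 7450 = 36680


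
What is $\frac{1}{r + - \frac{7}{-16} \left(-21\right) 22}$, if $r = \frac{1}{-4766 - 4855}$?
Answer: $- \frac{76968}{15557165} \approx -0.0049474$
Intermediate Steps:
$r = - \frac{1}{9621}$ ($r = \frac{1}{-9621} = - \frac{1}{9621} \approx -0.00010394$)
$\frac{1}{r + - \frac{7}{-16} \left(-21\right) 22} = \frac{1}{- \frac{1}{9621} + - \frac{7}{-16} \left(-21\right) 22} = \frac{1}{- \frac{1}{9621} + \left(-7\right) \left(- \frac{1}{16}\right) \left(-21\right) 22} = \frac{1}{- \frac{1}{9621} + \frac{7}{16} \left(-21\right) 22} = \frac{1}{- \frac{1}{9621} - \frac{1617}{8}} = \frac{1}{- \frac{15557165}{76968}} = - \frac{76968}{15557165}$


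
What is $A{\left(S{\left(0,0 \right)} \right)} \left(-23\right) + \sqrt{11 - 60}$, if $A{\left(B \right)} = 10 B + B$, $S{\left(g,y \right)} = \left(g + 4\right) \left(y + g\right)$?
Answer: $7 i \approx 7.0 i$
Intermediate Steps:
$S{\left(g,y \right)} = \left(4 + g\right) \left(g + y\right)$
$A{\left(B \right)} = 11 B$
$A{\left(S{\left(0,0 \right)} \right)} \left(-23\right) + \sqrt{11 - 60} = 11 \left(0^{2} + 4 \cdot 0 + 4 \cdot 0 + 0 \cdot 0\right) \left(-23\right) + \sqrt{11 - 60} = 11 \left(0 + 0 + 0 + 0\right) \left(-23\right) + \sqrt{-49} = 11 \cdot 0 \left(-23\right) + 7 i = 0 \left(-23\right) + 7 i = 0 + 7 i = 7 i$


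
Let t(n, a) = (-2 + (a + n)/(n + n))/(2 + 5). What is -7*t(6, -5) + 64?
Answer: 791/12 ≈ 65.917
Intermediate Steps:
t(n, a) = -2/7 + (a + n)/(14*n) (t(n, a) = (-2 + (a + n)/((2*n)))/7 = (-2 + (a + n)*(1/(2*n)))*(⅐) = (-2 + (a + n)/(2*n))*(⅐) = -2/7 + (a + n)/(14*n))
-7*t(6, -5) + 64 = -(-5 - 3*6)/(2*6) + 64 = -(-5 - 18)/(2*6) + 64 = -(-23)/(2*6) + 64 = -7*(-23/84) + 64 = 23/12 + 64 = 791/12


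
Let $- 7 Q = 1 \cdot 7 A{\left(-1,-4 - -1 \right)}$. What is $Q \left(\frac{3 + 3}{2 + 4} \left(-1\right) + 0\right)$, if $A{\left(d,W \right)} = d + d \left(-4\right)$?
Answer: $3$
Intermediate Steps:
$A{\left(d,W \right)} = - 3 d$ ($A{\left(d,W \right)} = d - 4 d = - 3 d$)
$Q = -3$ ($Q = - \frac{1 \cdot 7 \left(\left(-3\right) \left(-1\right)\right)}{7} = - \frac{7 \cdot 3}{7} = \left(- \frac{1}{7}\right) 21 = -3$)
$Q \left(\frac{3 + 3}{2 + 4} \left(-1\right) + 0\right) = - 3 \left(\frac{3 + 3}{2 + 4} \left(-1\right) + 0\right) = - 3 \left(\frac{6}{6} \left(-1\right) + 0\right) = - 3 \left(6 \cdot \frac{1}{6} \left(-1\right) + 0\right) = - 3 \left(1 \left(-1\right) + 0\right) = - 3 \left(-1 + 0\right) = \left(-3\right) \left(-1\right) = 3$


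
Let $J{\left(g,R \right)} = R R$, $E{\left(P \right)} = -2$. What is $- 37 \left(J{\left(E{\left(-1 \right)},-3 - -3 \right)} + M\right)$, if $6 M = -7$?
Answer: $\frac{259}{6} \approx 43.167$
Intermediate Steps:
$J{\left(g,R \right)} = R^{2}$
$M = - \frac{7}{6}$ ($M = \frac{1}{6} \left(-7\right) = - \frac{7}{6} \approx -1.1667$)
$- 37 \left(J{\left(E{\left(-1 \right)},-3 - -3 \right)} + M\right) = - 37 \left(\left(-3 - -3\right)^{2} - \frac{7}{6}\right) = - 37 \left(\left(-3 + 3\right)^{2} - \frac{7}{6}\right) = - 37 \left(0^{2} - \frac{7}{6}\right) = - 37 \left(0 - \frac{7}{6}\right) = \left(-37\right) \left(- \frac{7}{6}\right) = \frac{259}{6}$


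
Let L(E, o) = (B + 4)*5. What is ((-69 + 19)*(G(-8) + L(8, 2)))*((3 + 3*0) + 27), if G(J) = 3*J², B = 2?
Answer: -333000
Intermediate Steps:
L(E, o) = 30 (L(E, o) = (2 + 4)*5 = 6*5 = 30)
((-69 + 19)*(G(-8) + L(8, 2)))*((3 + 3*0) + 27) = ((-69 + 19)*(3*(-8)² + 30))*((3 + 3*0) + 27) = (-50*(3*64 + 30))*((3 + 0) + 27) = (-50*(192 + 30))*(3 + 27) = -50*222*30 = -11100*30 = -333000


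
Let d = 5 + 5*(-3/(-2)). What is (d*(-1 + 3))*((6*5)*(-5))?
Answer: -3750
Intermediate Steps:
d = 25/2 (d = 5 + 5*(-3*(-½)) = 5 + 5*(3/2) = 5 + 15/2 = 25/2 ≈ 12.500)
(d*(-1 + 3))*((6*5)*(-5)) = (25*(-1 + 3)/2)*((6*5)*(-5)) = ((25/2)*2)*(30*(-5)) = 25*(-150) = -3750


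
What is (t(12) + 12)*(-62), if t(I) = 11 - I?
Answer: -682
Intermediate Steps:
(t(12) + 12)*(-62) = ((11 - 1*12) + 12)*(-62) = ((11 - 12) + 12)*(-62) = (-1 + 12)*(-62) = 11*(-62) = -682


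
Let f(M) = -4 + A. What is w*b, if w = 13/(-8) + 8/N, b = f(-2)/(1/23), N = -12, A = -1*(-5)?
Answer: -1265/24 ≈ -52.708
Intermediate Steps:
A = 5
f(M) = 1 (f(M) = -4 + 5 = 1)
b = 23 (b = 1/1/23 = 1/(1/23) = 1*23 = 23)
w = -55/24 (w = 13/(-8) + 8/(-12) = 13*(-⅛) + 8*(-1/12) = -13/8 - ⅔ = -55/24 ≈ -2.2917)
w*b = -55/24*23 = -1265/24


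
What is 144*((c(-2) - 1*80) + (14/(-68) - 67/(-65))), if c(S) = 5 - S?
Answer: -11484504/1105 ≈ -10393.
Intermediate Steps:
144*((c(-2) - 1*80) + (14/(-68) - 67/(-65))) = 144*(((5 - 1*(-2)) - 1*80) + (14/(-68) - 67/(-65))) = 144*(((5 + 2) - 80) + (14*(-1/68) - 67*(-1/65))) = 144*((7 - 80) + (-7/34 + 67/65)) = 144*(-73 + 1823/2210) = 144*(-159507/2210) = -11484504/1105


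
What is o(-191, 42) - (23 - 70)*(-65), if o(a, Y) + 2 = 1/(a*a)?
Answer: -111522416/36481 ≈ -3057.0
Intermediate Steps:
o(a, Y) = -2 + a⁻² (o(a, Y) = -2 + 1/(a*a) = -2 + 1/(a²) = -2 + a⁻²)
o(-191, 42) - (23 - 70)*(-65) = (-2 + (-191)⁻²) - (23 - 70)*(-65) = (-2 + 1/36481) - (-47)*(-65) = -72961/36481 - 1*3055 = -72961/36481 - 3055 = -111522416/36481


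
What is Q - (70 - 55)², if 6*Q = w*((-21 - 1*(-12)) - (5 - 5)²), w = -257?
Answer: 321/2 ≈ 160.50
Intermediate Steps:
Q = 771/2 (Q = (-257*((-21 - 1*(-12)) - (5 - 5)²))/6 = (-257*((-21 + 12) - 1*0²))/6 = (-257*(-9 - 1*0))/6 = (-257*(-9 + 0))/6 = (-257*(-9))/6 = (⅙)*2313 = 771/2 ≈ 385.50)
Q - (70 - 55)² = 771/2 - (70 - 55)² = 771/2 - 1*15² = 771/2 - 1*225 = 771/2 - 225 = 321/2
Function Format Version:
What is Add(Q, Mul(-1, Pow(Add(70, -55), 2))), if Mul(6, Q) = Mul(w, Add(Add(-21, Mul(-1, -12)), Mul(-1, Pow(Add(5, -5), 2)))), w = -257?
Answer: Rational(321, 2) ≈ 160.50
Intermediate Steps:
Q = Rational(771, 2) (Q = Mul(Rational(1, 6), Mul(-257, Add(Add(-21, Mul(-1, -12)), Mul(-1, Pow(Add(5, -5), 2))))) = Mul(Rational(1, 6), Mul(-257, Add(Add(-21, 12), Mul(-1, Pow(0, 2))))) = Mul(Rational(1, 6), Mul(-257, Add(-9, Mul(-1, 0)))) = Mul(Rational(1, 6), Mul(-257, Add(-9, 0))) = Mul(Rational(1, 6), Mul(-257, -9)) = Mul(Rational(1, 6), 2313) = Rational(771, 2) ≈ 385.50)
Add(Q, Mul(-1, Pow(Add(70, -55), 2))) = Add(Rational(771, 2), Mul(-1, Pow(Add(70, -55), 2))) = Add(Rational(771, 2), Mul(-1, Pow(15, 2))) = Add(Rational(771, 2), Mul(-1, 225)) = Add(Rational(771, 2), -225) = Rational(321, 2)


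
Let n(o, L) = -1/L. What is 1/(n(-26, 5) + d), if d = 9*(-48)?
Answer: -5/2161 ≈ -0.0023137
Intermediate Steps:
d = -432
1/(n(-26, 5) + d) = 1/(-1/5 - 432) = 1/(-1*⅕ - 432) = 1/(-⅕ - 432) = 1/(-2161/5) = -5/2161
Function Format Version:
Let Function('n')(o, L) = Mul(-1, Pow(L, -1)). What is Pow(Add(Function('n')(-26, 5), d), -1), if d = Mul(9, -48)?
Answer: Rational(-5, 2161) ≈ -0.0023137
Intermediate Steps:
d = -432
Pow(Add(Function('n')(-26, 5), d), -1) = Pow(Add(Mul(-1, Pow(5, -1)), -432), -1) = Pow(Add(Mul(-1, Rational(1, 5)), -432), -1) = Pow(Add(Rational(-1, 5), -432), -1) = Pow(Rational(-2161, 5), -1) = Rational(-5, 2161)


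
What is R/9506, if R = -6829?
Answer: -6829/9506 ≈ -0.71839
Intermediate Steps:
R/9506 = -6829/9506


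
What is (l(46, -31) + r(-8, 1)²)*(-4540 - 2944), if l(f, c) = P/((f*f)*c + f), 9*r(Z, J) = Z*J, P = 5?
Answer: -1046461526/176985 ≈ -5912.7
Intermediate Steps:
r(Z, J) = J*Z/9 (r(Z, J) = (Z*J)/9 = (J*Z)/9 = J*Z/9)
l(f, c) = 5/(f + c*f²) (l(f, c) = 5/((f*f)*c + f) = 5/(f²*c + f) = 5/(c*f² + f) = 5/(f + c*f²))
(l(46, -31) + r(-8, 1)²)*(-4540 - 2944) = (5/(46*(1 - 31*46)) + ((⅑)*1*(-8))²)*(-4540 - 2944) = (5*(1/46)/(1 - 1426) + (-8/9)²)*(-7484) = (5*(1/46)/(-1425) + 64/81)*(-7484) = (5*(1/46)*(-1/1425) + 64/81)*(-7484) = (-1/13110 + 64/81)*(-7484) = (279653/353970)*(-7484) = -1046461526/176985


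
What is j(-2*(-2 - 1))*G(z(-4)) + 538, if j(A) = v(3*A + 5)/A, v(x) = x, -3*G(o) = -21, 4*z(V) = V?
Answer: 3389/6 ≈ 564.83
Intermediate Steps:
z(V) = V/4
G(o) = 7 (G(o) = -⅓*(-21) = 7)
j(A) = (5 + 3*A)/A (j(A) = (3*A + 5)/A = (5 + 3*A)/A)
j(-2*(-2 - 1))*G(z(-4)) + 538 = (3 + 5/((-2*(-2 - 1))))*7 + 538 = (3 + 5/((-2*(-3))))*7 + 538 = (3 + 5/6)*7 + 538 = (3 + 5*(⅙))*7 + 538 = (3 + ⅚)*7 + 538 = (23/6)*7 + 538 = 161/6 + 538 = 3389/6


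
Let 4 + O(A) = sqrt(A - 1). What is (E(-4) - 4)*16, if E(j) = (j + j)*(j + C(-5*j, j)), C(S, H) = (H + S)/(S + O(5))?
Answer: 3008/9 ≈ 334.22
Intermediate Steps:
O(A) = -4 + sqrt(-1 + A) (O(A) = -4 + sqrt(A - 1) = -4 + sqrt(-1 + A))
C(S, H) = (H + S)/(-2 + S) (C(S, H) = (H + S)/(S + (-4 + sqrt(-1 + 5))) = (H + S)/(S + (-4 + sqrt(4))) = (H + S)/(S + (-4 + 2)) = (H + S)/(S - 2) = (H + S)/(-2 + S))
E(j) = 2*j*(j - 4*j/(-2 - 5*j)) (E(j) = (j + j)*(j + (j - 5*j)/(-2 - 5*j)) = (2*j)*(j + (-4*j)/(-2 - 5*j)) = (2*j)*(j - 4*j/(-2 - 5*j)) = 2*j*(j - 4*j/(-2 - 5*j)))
(E(-4) - 4)*16 = ((-4)**2*(12 + 10*(-4))/(2 + 5*(-4)) - 4)*16 = (16*(12 - 40)/(2 - 20) - 4)*16 = (16*(-28)/(-18) - 4)*16 = (16*(-1/18)*(-28) - 4)*16 = (224/9 - 4)*16 = (188/9)*16 = 3008/9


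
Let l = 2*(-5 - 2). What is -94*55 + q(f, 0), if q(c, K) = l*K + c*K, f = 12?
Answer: -5170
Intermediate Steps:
l = -14 (l = 2*(-7) = -14)
q(c, K) = -14*K + K*c (q(c, K) = -14*K + c*K = -14*K + K*c)
-94*55 + q(f, 0) = -94*55 + 0*(-14 + 12) = -5170 + 0*(-2) = -5170 + 0 = -5170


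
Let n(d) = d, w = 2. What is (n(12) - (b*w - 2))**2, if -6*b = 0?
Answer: 196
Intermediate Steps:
b = 0 (b = -1/6*0 = 0)
(n(12) - (b*w - 2))**2 = (12 - (0*2 - 2))**2 = (12 - (0 - 2))**2 = (12 - 1*(-2))**2 = (12 + 2)**2 = 14**2 = 196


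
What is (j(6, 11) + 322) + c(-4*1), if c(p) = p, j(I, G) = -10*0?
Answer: 318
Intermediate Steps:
j(I, G) = 0
(j(6, 11) + 322) + c(-4*1) = (0 + 322) - 4*1 = 322 - 4 = 318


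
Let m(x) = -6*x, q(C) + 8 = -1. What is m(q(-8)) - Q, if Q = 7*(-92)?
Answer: 698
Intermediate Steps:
q(C) = -9 (q(C) = -8 - 1 = -9)
Q = -644
m(q(-8)) - Q = -6*(-9) - 1*(-644) = 54 + 644 = 698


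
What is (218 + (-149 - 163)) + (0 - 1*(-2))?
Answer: -92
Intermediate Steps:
(218 + (-149 - 163)) + (0 - 1*(-2)) = (218 - 312) + (0 + 2) = -94 + 2 = -92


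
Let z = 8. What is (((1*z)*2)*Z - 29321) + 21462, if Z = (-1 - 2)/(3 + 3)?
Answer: -7867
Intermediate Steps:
Z = -½ (Z = -3/6 = -3*⅙ = -½ ≈ -0.50000)
(((1*z)*2)*Z - 29321) + 21462 = (((1*8)*2)*(-½) - 29321) + 21462 = ((8*2)*(-½) - 29321) + 21462 = (16*(-½) - 29321) + 21462 = (-8 - 29321) + 21462 = -29329 + 21462 = -7867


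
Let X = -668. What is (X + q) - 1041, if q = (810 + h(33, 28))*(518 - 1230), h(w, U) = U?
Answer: -598365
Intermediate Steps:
q = -596656 (q = (810 + 28)*(518 - 1230) = 838*(-712) = -596656)
(X + q) - 1041 = (-668 - 596656) - 1041 = -597324 - 1041 = -598365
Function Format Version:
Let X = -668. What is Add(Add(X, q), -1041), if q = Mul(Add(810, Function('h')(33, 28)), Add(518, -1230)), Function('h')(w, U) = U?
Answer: -598365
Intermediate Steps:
q = -596656 (q = Mul(Add(810, 28), Add(518, -1230)) = Mul(838, -712) = -596656)
Add(Add(X, q), -1041) = Add(Add(-668, -596656), -1041) = Add(-597324, -1041) = -598365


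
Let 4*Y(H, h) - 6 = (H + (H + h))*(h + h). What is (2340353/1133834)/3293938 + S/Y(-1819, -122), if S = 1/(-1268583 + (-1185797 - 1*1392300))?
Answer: 129052725002748323/205945114217036284652965 ≈ 6.2664e-7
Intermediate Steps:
S = -1/3846680 (S = 1/(-1268583 + (-1185797 - 1392300)) = 1/(-1268583 - 2578097) = 1/(-3846680) = -1/3846680 ≈ -2.5996e-7)
Y(H, h) = 3/2 + h*(h + 2*H)/2 (Y(H, h) = 3/2 + ((H + (H + h))*(h + h))/4 = 3/2 + ((h + 2*H)*(2*h))/4 = 3/2 + (2*h*(h + 2*H))/4 = 3/2 + h*(h + 2*H)/2)
(2340353/1133834)/3293938 + S/Y(-1819, -122) = (2340353/1133834)/3293938 - 1/(3846680*(3/2 + (½)*(-122)² - 1819*(-122))) = (2340353*(1/1133834))*(1/3293938) - 1/(3846680*(3/2 + (½)*14884 + 221918)) = (2340353/1133834)*(1/3293938) - 1/(3846680*(3/2 + 7442 + 221918)) = 2340353/3734778898292 - 1/(3846680*458723/2) = 2340353/3734778898292 - 1/3846680*2/458723 = 2340353/3734778898292 - 1/882280294820 = 129052725002748323/205945114217036284652965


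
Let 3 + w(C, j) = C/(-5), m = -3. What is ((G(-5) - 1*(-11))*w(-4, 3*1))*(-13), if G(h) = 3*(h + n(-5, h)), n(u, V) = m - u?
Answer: 286/5 ≈ 57.200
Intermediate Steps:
w(C, j) = -3 - C/5 (w(C, j) = -3 + C/(-5) = -3 + C*(-⅕) = -3 - C/5)
n(u, V) = -3 - u
G(h) = 6 + 3*h (G(h) = 3*(h + (-3 - 1*(-5))) = 3*(h + (-3 + 5)) = 3*(h + 2) = 3*(2 + h) = 6 + 3*h)
((G(-5) - 1*(-11))*w(-4, 3*1))*(-13) = (((6 + 3*(-5)) - 1*(-11))*(-3 - ⅕*(-4)))*(-13) = (((6 - 15) + 11)*(-3 + ⅘))*(-13) = ((-9 + 11)*(-11/5))*(-13) = (2*(-11/5))*(-13) = -22/5*(-13) = 286/5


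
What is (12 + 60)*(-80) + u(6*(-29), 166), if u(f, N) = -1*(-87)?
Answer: -5673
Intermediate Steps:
u(f, N) = 87
(12 + 60)*(-80) + u(6*(-29), 166) = (12 + 60)*(-80) + 87 = 72*(-80) + 87 = -5760 + 87 = -5673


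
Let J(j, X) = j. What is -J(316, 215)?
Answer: -316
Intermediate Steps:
-J(316, 215) = -1*316 = -316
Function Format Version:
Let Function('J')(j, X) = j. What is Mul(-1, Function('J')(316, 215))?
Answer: -316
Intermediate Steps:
Mul(-1, Function('J')(316, 215)) = Mul(-1, 316) = -316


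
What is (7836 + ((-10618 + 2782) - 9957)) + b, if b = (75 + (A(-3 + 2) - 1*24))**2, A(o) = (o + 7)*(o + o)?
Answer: -8436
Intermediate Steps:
A(o) = 2*o*(7 + o) (A(o) = (7 + o)*(2*o) = 2*o*(7 + o))
b = 1521 (b = (75 + (2*(-3 + 2)*(7 + (-3 + 2)) - 1*24))**2 = (75 + (2*(-1)*(7 - 1) - 24))**2 = (75 + (2*(-1)*6 - 24))**2 = (75 + (-12 - 24))**2 = (75 - 36)**2 = 39**2 = 1521)
(7836 + ((-10618 + 2782) - 9957)) + b = (7836 + ((-10618 + 2782) - 9957)) + 1521 = (7836 + (-7836 - 9957)) + 1521 = (7836 - 17793) + 1521 = -9957 + 1521 = -8436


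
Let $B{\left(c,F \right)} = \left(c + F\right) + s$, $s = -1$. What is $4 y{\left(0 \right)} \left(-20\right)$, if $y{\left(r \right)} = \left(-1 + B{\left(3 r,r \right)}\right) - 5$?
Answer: $560$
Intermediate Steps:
$B{\left(c,F \right)} = -1 + F + c$ ($B{\left(c,F \right)} = \left(c + F\right) - 1 = \left(F + c\right) - 1 = -1 + F + c$)
$y{\left(r \right)} = -7 + 4 r$ ($y{\left(r \right)} = \left(-1 + \left(-1 + r + 3 r\right)\right) - 5 = \left(-1 + \left(-1 + 4 r\right)\right) - 5 = \left(-2 + 4 r\right) - 5 = -7 + 4 r$)
$4 y{\left(0 \right)} \left(-20\right) = 4 \left(-7 + 4 \cdot 0\right) \left(-20\right) = 4 \left(-7 + 0\right) \left(-20\right) = 4 \left(-7\right) \left(-20\right) = \left(-28\right) \left(-20\right) = 560$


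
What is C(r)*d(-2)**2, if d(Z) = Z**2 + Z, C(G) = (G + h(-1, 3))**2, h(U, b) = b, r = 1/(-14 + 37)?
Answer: 19600/529 ≈ 37.051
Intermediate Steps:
r = 1/23 ≈ 0.043478
C(G) = (3 + G)**2 (C(G) = (G + 3)**2 = (3 + G)**2)
d(Z) = Z + Z**2
C(r)*d(-2)**2 = (3 + 1/23)**2*(-2*(1 - 2))**2 = (70/23)**2*(-2*(-1))**2 = (4900/529)*2**2 = (4900/529)*4 = 19600/529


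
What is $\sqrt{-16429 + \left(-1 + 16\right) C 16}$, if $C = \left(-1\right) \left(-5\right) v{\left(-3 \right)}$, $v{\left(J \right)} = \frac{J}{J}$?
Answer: $i \sqrt{15229} \approx 123.41 i$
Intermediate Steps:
$v{\left(J \right)} = 1$
$C = 5$ ($C = \left(-1\right) \left(-5\right) 1 = 5 \cdot 1 = 5$)
$\sqrt{-16429 + \left(-1 + 16\right) C 16} = \sqrt{-16429 + \left(-1 + 16\right) 5 \cdot 16} = \sqrt{-16429 + 15 \cdot 5 \cdot 16} = \sqrt{-16429 + 75 \cdot 16} = \sqrt{-16429 + 1200} = \sqrt{-15229} = i \sqrt{15229}$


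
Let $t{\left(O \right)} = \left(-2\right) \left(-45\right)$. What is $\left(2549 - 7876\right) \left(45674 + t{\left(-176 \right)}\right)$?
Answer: $-243784828$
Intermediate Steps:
$t{\left(O \right)} = 90$
$\left(2549 - 7876\right) \left(45674 + t{\left(-176 \right)}\right) = \left(2549 - 7876\right) \left(45674 + 90\right) = \left(-5327\right) 45764 = -243784828$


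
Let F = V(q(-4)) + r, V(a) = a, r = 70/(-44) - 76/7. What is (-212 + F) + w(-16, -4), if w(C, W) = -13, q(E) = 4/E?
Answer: -36721/154 ≈ -238.45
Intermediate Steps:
r = -1917/154 (r = 70*(-1/44) - 76*⅐ = -35/22 - 76/7 = -1917/154 ≈ -12.448)
F = -2071/154 (F = 4/(-4) - 1917/154 = 4*(-¼) - 1917/154 = -1 - 1917/154 = -2071/154 ≈ -13.448)
(-212 + F) + w(-16, -4) = (-212 - 2071/154) - 13 = -34719/154 - 13 = -36721/154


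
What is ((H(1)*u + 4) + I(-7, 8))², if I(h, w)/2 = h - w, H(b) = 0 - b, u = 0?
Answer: 676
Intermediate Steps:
H(b) = -b
I(h, w) = -2*w + 2*h (I(h, w) = 2*(h - w) = -2*w + 2*h)
((H(1)*u + 4) + I(-7, 8))² = ((-1*1*0 + 4) + (-2*8 + 2*(-7)))² = ((-1*0 + 4) + (-16 - 14))² = ((0 + 4) - 30)² = (4 - 30)² = (-26)² = 676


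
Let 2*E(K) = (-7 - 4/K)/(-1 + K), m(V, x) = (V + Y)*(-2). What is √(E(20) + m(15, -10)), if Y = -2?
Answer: 2*I*√59090/95 ≈ 5.1176*I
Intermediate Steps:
m(V, x) = 4 - 2*V (m(V, x) = (V - 2)*(-2) = (-2 + V)*(-2) = 4 - 2*V)
E(K) = (-7 - 4/K)/(2*(-1 + K)) (E(K) = ((-7 - 4/K)/(-1 + K))/2 = (-7 - 4/K)/(2*(-1 + K)))
√(E(20) + m(15, -10)) = √((½)*(-4 - 7*20)/(20*(-1 + 20)) + (4 - 2*15)) = √((½)*(1/20)*(-4 - 140)/19 + (4 - 30)) = √((½)*(1/20)*(1/19)*(-144) - 26) = √(-18/95 - 26) = √(-2488/95) = 2*I*√59090/95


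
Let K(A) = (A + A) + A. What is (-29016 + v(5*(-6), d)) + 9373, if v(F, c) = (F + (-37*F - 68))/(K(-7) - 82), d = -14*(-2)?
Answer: -2024241/103 ≈ -19653.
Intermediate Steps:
d = 28
K(A) = 3*A (K(A) = 2*A + A = 3*A)
v(F, c) = 68/103 + 36*F/103 (v(F, c) = (F + (-37*F - 68))/(3*(-7) - 82) = (F + (-68 - 37*F))/(-21 - 82) = (-68 - 36*F)/(-103) = (-68 - 36*F)*(-1/103) = 68/103 + 36*F/103)
(-29016 + v(5*(-6), d)) + 9373 = (-29016 + (68/103 + 36*(5*(-6))/103)) + 9373 = (-29016 + (68/103 + (36/103)*(-30))) + 9373 = (-29016 + (68/103 - 1080/103)) + 9373 = (-29016 - 1012/103) + 9373 = -2989660/103 + 9373 = -2024241/103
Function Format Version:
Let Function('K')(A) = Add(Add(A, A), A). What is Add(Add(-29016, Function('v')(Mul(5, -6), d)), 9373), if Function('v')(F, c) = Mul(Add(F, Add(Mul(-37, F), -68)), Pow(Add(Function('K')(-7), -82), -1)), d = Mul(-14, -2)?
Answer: Rational(-2024241, 103) ≈ -19653.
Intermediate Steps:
d = 28
Function('K')(A) = Mul(3, A) (Function('K')(A) = Add(Mul(2, A), A) = Mul(3, A))
Function('v')(F, c) = Add(Rational(68, 103), Mul(Rational(36, 103), F)) (Function('v')(F, c) = Mul(Add(F, Add(Mul(-37, F), -68)), Pow(Add(Mul(3, -7), -82), -1)) = Mul(Add(F, Add(-68, Mul(-37, F))), Pow(Add(-21, -82), -1)) = Mul(Add(-68, Mul(-36, F)), Pow(-103, -1)) = Mul(Add(-68, Mul(-36, F)), Rational(-1, 103)) = Add(Rational(68, 103), Mul(Rational(36, 103), F)))
Add(Add(-29016, Function('v')(Mul(5, -6), d)), 9373) = Add(Add(-29016, Add(Rational(68, 103), Mul(Rational(36, 103), Mul(5, -6)))), 9373) = Add(Add(-29016, Add(Rational(68, 103), Mul(Rational(36, 103), -30))), 9373) = Add(Add(-29016, Add(Rational(68, 103), Rational(-1080, 103))), 9373) = Add(Add(-29016, Rational(-1012, 103)), 9373) = Add(Rational(-2989660, 103), 9373) = Rational(-2024241, 103)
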